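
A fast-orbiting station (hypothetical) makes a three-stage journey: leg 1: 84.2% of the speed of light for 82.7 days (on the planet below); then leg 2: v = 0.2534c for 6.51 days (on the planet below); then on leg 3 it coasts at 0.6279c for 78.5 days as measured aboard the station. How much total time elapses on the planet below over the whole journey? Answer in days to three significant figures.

Δt = 190 days

Leg 1: 82.7 days is already measured on the planet below.
Leg 2: 6.51 days is already measured on the planet below.
Leg 3: γ = 1/√(1 − 0.6279²) = 1/√0.6057 = 1.285; Δt_3 = 1.285 × 78.5 = 100.9 days.
Total: 82.70 + 6.510 + 100.9 days.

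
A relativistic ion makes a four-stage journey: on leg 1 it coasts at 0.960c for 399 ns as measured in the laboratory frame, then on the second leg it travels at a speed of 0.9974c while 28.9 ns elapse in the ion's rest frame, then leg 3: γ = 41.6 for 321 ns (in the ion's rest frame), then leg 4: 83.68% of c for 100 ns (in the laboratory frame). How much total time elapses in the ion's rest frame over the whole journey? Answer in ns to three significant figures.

Leg 1: γ = 1/√(1 − 0.960²) = 25/7 ≈ 3.571; τ_1 = 399/3.571 = 111.7 ns.
Leg 2: 28.9 ns is already measured in the ion's rest frame.
Leg 3: 321 ns is already measured in the ion's rest frame.
Leg 4: β = 0.8368; γ = 1/√(1 − 0.8368²) = 1/√0.2998 = 1.826; τ_4 = 100/1.826 = 54.75 ns.
Total: 111.7 + 28.90 + 321.0 + 54.75 ns.

τ = 516 ns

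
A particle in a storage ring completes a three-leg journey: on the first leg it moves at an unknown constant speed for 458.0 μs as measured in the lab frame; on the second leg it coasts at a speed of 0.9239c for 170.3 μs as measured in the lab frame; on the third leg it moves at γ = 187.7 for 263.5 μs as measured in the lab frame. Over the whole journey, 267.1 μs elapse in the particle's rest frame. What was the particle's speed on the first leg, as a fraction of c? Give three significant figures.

Leg 1: speed unknown; τ_1 = 458.0/γ_1.
Leg 2: γ = 1/√(1 − 0.9239²) = 1/√0.1464 = 2.613; τ_2 = 170.3/2.613 = 65.16 μs.
Leg 3: γ = 187.7; τ_3 = 263.5/187.7 = 1.404 μs.
Total proper time: τ_1 + 65.16 + 1.404 = 267.1, so τ_1 = 267.1 − 66.57 = 200.5 μs.
γ_1 = 458.0/200.5 = 2.284; β = √(1 − 1/γ²) = √0.8083.

β = 0.899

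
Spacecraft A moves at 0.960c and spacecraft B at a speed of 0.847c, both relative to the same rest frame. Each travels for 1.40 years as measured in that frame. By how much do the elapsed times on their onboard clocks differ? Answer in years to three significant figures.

A: γ = 1/√(1 − 0.960²) = 25/7 ≈ 3.571; τ_A = 1.40/3.571 = 0.3920 years.
B: γ = 1/√(1 − 0.847²) = 1/√0.2826 = 1.881; τ_B = 1.40/1.881 = 0.7442 years.

|τ_A − τ_B| = 0.352 years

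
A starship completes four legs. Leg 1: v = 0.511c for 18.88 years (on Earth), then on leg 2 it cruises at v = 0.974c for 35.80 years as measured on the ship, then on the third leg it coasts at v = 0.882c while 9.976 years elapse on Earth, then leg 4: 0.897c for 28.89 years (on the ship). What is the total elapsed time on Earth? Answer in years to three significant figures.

Leg 1: 18.88 years is already measured on Earth.
Leg 2: γ = 1/√(1 − 0.974²) = 1/√0.05132 = 4.414; Δt_2 = 4.414 × 35.80 = 158.0 years.
Leg 3: 9.976 years is already measured on Earth.
Leg 4: γ = 1/√(1 − 0.897²) = 1/√0.1954 = 2.262; Δt_4 = 2.262 × 28.89 = 65.36 years.
Total: 18.88 + 158.0 + 9.976 + 65.36 years.

Δt = 252 years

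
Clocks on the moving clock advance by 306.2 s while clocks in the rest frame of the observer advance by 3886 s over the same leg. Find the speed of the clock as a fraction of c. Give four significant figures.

The proper time is measured on the moving clock (both events occur at the clock's location); Δt is measured in the rest frame of the observer. γ = Δt/τ = 3886/306.2 = 12.69.
β = √(1 − 1/γ²) = √(1 − 0.006209) = √0.9938

β = 0.9969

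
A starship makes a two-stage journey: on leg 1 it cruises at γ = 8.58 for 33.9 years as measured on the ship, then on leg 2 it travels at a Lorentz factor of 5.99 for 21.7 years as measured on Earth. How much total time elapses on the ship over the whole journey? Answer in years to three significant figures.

Leg 1: 33.9 years is already measured on the ship.
Leg 2: γ = 5.99; τ_2 = 21.7/5.990 = 3.623 years.
Total: 33.90 + 3.623 years.

τ = 37.5 years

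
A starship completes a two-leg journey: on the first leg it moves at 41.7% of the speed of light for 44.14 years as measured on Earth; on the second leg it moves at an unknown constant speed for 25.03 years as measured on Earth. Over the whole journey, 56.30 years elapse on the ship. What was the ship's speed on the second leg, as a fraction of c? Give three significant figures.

Leg 1: β = 0.417; γ = 1/√(1 − 0.417²) = 1/√0.8261 = 1.100; τ_1 = 44.14/1.100 = 40.12 years.
Leg 2: speed unknown; τ_2 = 25.03/γ_2.
Total proper time: 40.12 + τ_2 = 56.30, so τ_2 = 56.30 − 40.12 = 16.18 years.
γ_2 = 25.03/16.18 = 1.547; β = √(1 − 1/γ²) = √0.5821.

β = 0.763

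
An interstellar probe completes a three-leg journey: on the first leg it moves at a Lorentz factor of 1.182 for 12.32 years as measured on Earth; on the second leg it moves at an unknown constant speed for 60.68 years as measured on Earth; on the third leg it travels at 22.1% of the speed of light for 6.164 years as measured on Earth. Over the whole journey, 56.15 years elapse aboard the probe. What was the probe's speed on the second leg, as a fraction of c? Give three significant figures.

β = 0.756

Leg 1: γ = 1.182; τ_1 = 12.32/1.182 = 10.42 years.
Leg 2: speed unknown; τ_2 = 60.68/γ_2.
Leg 3: β = 0.221; γ = 1/√(1 − 0.221²) = 1/√0.9512 = 1.025; τ_3 = 6.164/1.025 = 6.012 years.
Total proper time: 10.42 + τ_2 + 6.012 = 56.15, so τ_2 = 56.15 − 16.43 = 39.72 years.
γ_2 = 60.68/39.72 = 1.528; β = √(1 − 1/γ²) = √0.5716.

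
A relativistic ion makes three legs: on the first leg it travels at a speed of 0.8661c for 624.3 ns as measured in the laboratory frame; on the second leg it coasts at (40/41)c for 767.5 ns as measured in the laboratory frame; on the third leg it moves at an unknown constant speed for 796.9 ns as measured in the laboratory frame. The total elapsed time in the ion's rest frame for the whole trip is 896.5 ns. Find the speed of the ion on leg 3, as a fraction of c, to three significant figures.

Leg 1: γ = 1/√(1 − 0.8661²) = 1/√0.2499 = 2.001; τ_1 = 624.3/2.001 = 312.1 ns.
Leg 2: γ = 1/√(1 − (40/41)²) = 41/9 ≈ 4.556; τ_2 = 767.5/4.556 = 168.5 ns.
Leg 3: speed unknown; τ_3 = 796.9/γ_3.
Total proper time: 312.1 + 168.5 + τ_3 = 896.5, so τ_3 = 896.5 − 480.5 = 416.0 ns.
γ_3 = 796.9/416.0 = 1.916; β = √(1 − 1/γ²) = √0.7276.

β = 0.853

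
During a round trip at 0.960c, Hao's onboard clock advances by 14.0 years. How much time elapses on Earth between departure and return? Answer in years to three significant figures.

Δt = 50.0 years

γ = 1/√(1 − 0.960²) = 25/7 ≈ 3.571
Earth-frame duration is the dilated interval: Δt = γτ = 3.571 × 14.0 years.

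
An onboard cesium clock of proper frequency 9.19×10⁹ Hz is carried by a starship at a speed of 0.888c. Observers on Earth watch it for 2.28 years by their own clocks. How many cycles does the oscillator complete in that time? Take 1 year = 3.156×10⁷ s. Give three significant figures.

N = 3.04×10¹⁷

γ = 1/√(1 − 0.888²) = 1/√0.2115 = 2.175
During 2.28 years of lab time, the oscillator's proper time advances by τ = Δt/γ = 2.28/2.175 = 1.048 years = 3.309×10⁷ s.
N = f × τ = 9.19×10⁹ × 3.309×10⁷ = 3.041×10¹⁷.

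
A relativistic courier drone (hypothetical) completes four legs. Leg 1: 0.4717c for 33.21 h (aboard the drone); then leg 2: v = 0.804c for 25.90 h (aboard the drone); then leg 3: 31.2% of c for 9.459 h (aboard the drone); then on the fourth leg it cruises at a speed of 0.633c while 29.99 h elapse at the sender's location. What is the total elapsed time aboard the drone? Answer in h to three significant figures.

Leg 1: 33.21 h is already measured aboard the drone.
Leg 2: 25.90 h is already measured aboard the drone.
Leg 3: 9.459 h is already measured aboard the drone.
Leg 4: γ = 1/√(1 − 0.633²) = 1/√0.5993 = 1.292; τ_4 = 29.99/1.292 = 23.22 h.
Total: 33.21 + 25.90 + 9.459 + 23.22 h.

τ = 91.8 h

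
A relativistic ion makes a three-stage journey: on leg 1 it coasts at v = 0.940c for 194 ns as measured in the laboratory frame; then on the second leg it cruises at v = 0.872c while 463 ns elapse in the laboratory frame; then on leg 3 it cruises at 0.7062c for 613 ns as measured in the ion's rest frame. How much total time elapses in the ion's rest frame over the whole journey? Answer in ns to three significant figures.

τ = 906 ns

Leg 1: γ = 1/√(1 − 0.940²) = 1/√0.1164 = 2.931; τ_1 = 194/2.931 = 66.19 ns.
Leg 2: γ = 1/√(1 − 0.872²) = 1/√0.2396 = 2.043; τ_2 = 463/2.043 = 226.6 ns.
Leg 3: 613 ns is already measured in the ion's rest frame.
Total: 66.19 + 226.6 + 613.0 ns.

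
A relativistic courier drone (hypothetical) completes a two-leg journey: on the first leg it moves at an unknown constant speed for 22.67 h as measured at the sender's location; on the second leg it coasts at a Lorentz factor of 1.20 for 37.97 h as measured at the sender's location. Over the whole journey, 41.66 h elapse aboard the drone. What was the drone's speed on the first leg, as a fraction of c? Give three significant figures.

β = 0.897

Leg 1: speed unknown; τ_1 = 22.67/γ_1.
Leg 2: γ = 1.20; τ_2 = 37.97/1.200 = 31.64 h.
Total proper time: τ_1 + 31.64 = 41.66, so τ_1 = 41.66 − 31.64 = 10.02 h.
γ_1 = 22.67/10.02 = 2.263; β = √(1 − 1/γ²) = √0.8047.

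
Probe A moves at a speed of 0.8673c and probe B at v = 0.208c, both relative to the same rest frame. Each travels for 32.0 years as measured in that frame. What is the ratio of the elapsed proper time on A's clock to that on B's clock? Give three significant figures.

A: γ = 1/√(1 − 0.8673²) = 1/√0.2478 = 2.009. B: γ = 1/√(1 − 0.208²) = 1/√0.9567 = 1.022.
τ_A/τ_B = γ_B/γ_A = 1.022/2.009 = 0.5089, so τ_A/τ_B = 0.5089.

τ_A/τ_B = 0.509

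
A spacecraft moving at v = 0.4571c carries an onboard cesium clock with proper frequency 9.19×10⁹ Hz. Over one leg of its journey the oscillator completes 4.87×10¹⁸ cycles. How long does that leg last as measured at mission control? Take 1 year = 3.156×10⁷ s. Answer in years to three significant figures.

γ = 1/√(1 − 0.4571²) = 1/√0.7911 = 1.124
Proper time for N cycles: τ = N/f = 4.87×10¹⁸/(9.19×10⁹) = 5.299×10⁸ s = 16.79 years.
Lab-frame duration Δt = γτ = 1.124 × 16.79 = 18.88 years.

Δt = 18.9 years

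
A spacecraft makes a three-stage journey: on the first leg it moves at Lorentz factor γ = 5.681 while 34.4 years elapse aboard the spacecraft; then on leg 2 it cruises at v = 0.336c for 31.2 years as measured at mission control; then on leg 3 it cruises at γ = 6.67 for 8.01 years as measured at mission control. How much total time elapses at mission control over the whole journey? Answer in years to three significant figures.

Leg 1: γ = 5.681; Δt_1 = 5.681 × 34.4 = 195.4 years.
Leg 2: 31.2 years is already measured at mission control.
Leg 3: 8.01 years is already measured at mission control.
Total: 195.4 + 31.20 + 8.010 years.

Δt = 235 years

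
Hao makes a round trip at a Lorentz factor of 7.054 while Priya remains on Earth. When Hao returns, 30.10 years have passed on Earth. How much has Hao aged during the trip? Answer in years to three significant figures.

γ = 7.054
Hao's clock measures proper time along the trip: τ = Δt/γ = 30.10/7.054 years.

τ = 4.27 years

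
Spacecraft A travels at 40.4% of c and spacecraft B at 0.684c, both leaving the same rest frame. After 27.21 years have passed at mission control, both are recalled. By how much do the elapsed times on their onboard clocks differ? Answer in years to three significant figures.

A: β = 0.404; γ = 1/√(1 − 0.404²) = 1/√0.8368 = 1.093; τ_A = 27.21/1.093 = 24.89 years.
B: γ = 1/√(1 − 0.684²) = 1/√0.5321 = 1.371; τ_B = 27.21/1.371 = 19.85 years.

|τ_A − τ_B| = 5.04 years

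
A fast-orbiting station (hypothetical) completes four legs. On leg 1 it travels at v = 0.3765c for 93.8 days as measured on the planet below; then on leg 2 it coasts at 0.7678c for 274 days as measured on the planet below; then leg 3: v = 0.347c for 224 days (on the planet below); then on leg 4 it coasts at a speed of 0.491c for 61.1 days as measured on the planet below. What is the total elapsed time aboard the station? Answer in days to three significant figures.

Leg 1: γ = 1/√(1 − 0.3765²) = 1/√0.8582 = 1.079; τ_1 = 93.8/1.079 = 86.90 days.
Leg 2: γ = 1/√(1 − 0.7678²) = 1/√0.4105 = 1.561; τ_2 = 274/1.561 = 175.5 days.
Leg 3: γ = 1/√(1 − 0.347²) = 1/√0.8796 = 1.066; τ_3 = 224/1.066 = 210.1 days.
Leg 4: γ = 1/√(1 − 0.491²) = 1/√0.7589 = 1.148; τ_4 = 61.1/1.148 = 53.23 days.
Total: 86.90 + 175.5 + 210.1 + 53.23 days.

τ = 526 days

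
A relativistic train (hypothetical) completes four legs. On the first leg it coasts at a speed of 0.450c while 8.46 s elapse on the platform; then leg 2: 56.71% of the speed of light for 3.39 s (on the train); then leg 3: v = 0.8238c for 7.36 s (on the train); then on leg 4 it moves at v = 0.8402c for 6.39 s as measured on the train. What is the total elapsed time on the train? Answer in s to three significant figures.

Leg 1: γ = 1/√(1 − 0.450²) = 1/√0.7975 = 1.120; τ_1 = 8.46/1.120 = 7.555 s.
Leg 2: 3.39 s is already measured on the train.
Leg 3: 7.36 s is already measured on the train.
Leg 4: 6.39 s is already measured on the train.
Total: 7.555 + 3.390 + 7.360 + 6.390 s.

τ = 24.7 s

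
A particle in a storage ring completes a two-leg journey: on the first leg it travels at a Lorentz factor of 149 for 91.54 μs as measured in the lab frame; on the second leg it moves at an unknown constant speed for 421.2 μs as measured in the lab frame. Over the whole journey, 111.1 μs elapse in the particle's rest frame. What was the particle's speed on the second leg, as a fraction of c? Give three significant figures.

Leg 1: γ = 149; τ_1 = 91.54/149.0 = 0.6144 μs.
Leg 2: speed unknown; τ_2 = 421.2/γ_2.
Total proper time: 0.6144 + τ_2 = 111.1, so τ_2 = 111.1 − 0.6144 = 110.5 μs.
γ_2 = 421.2/110.5 = 3.812; β = √(1 − 1/γ²) = √0.9312.

β = 0.965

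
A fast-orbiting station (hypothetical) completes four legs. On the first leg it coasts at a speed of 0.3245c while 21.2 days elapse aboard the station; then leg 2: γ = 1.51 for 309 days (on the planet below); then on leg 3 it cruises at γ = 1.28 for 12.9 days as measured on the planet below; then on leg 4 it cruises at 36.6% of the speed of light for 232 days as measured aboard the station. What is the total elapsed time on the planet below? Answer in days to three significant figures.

Δt = 594 days

Leg 1: γ = 1/√(1 − 0.3245²) = 1/√0.8947 = 1.057; Δt_1 = 1.057 × 21.2 = 22.41 days.
Leg 2: 309 days is already measured on the planet below.
Leg 3: 12.9 days is already measured on the planet below.
Leg 4: β = 0.366; γ = 1/√(1 − 0.366²) = 1/√0.8660 = 1.075; Δt_4 = 1.075 × 232 = 249.3 days.
Total: 22.41 + 309.0 + 12.90 + 249.3 days.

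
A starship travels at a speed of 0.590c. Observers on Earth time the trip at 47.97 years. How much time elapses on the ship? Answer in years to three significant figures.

γ = 1/√(1 − 0.590²) = 1/√0.6519 = 1.239
The interval measured on Earth is the dilated one; the clock on the ship measures the proper time τ = Δt/γ = 47.97/1.239 years.

τ = 38.7 years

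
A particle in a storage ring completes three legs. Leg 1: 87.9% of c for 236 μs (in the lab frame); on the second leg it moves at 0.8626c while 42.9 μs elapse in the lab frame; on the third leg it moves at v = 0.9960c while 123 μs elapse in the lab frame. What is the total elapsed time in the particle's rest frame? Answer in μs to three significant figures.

Leg 1: β = 0.879; γ = 1/√(1 − 0.879²) = 1/√0.2274 = 2.097; τ_1 = 236/2.097 = 112.5 μs.
Leg 2: γ = 1/√(1 − 0.8626²) = 1/√0.2559 = 1.977; τ_2 = 42.9/1.977 = 21.70 μs.
Leg 3: γ = 1/√(1 − 0.9960²) = 1/√0.007984 = 11.19; τ_3 = 123/11.19 = 10.99 μs.
Total: 112.5 + 21.70 + 10.99 μs.

τ = 145 μs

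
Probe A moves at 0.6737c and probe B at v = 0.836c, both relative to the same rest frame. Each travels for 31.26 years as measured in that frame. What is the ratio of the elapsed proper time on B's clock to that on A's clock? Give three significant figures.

A: γ = 1/√(1 − 0.6737²) = 1/√0.5461 = 1.353. B: γ = 1/√(1 − 0.836²) = 1/√0.3011 = 1.822.
τ_A/τ_B = γ_B/γ_A = 1.822/1.353 = 1.347, so τ_B/τ_A = 0.7425.

τ_B/τ_A = 0.743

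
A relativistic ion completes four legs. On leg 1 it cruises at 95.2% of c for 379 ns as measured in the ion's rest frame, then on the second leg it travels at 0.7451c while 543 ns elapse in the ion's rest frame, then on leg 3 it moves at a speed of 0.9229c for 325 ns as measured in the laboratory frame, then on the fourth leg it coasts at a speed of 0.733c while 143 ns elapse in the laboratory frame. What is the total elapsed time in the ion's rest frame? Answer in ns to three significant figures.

τ = 1140 ns

Leg 1: 379 ns is already measured in the ion's rest frame.
Leg 2: 543 ns is already measured in the ion's rest frame.
Leg 3: γ = 1/√(1 − 0.9229²) = 1/√0.1483 = 2.597; τ_3 = 325/2.597 = 125.1 ns.
Leg 4: γ = 1/√(1 − 0.733²) = 1/√0.4627 = 1.470; τ_4 = 143/1.470 = 97.27 ns.
Total: 379.0 + 543.0 + 125.1 + 97.27 ns.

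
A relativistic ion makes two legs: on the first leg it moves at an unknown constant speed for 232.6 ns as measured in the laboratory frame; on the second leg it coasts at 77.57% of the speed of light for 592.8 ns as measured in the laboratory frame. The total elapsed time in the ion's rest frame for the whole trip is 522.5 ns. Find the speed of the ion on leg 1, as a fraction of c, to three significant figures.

β = 0.770

Leg 1: speed unknown; τ_1 = 232.6/γ_1.
Leg 2: β = 0.7757; γ = 1/√(1 − 0.7757²) = 1/√0.3983 = 1.585; τ_2 = 592.8/1.585 = 374.1 ns.
Total proper time: τ_1 + 374.1 = 522.5, so τ_1 = 522.5 − 374.1 = 148.4 ns.
γ_1 = 232.6/148.4 = 1.568; β = √(1 − 1/γ²) = √0.5930.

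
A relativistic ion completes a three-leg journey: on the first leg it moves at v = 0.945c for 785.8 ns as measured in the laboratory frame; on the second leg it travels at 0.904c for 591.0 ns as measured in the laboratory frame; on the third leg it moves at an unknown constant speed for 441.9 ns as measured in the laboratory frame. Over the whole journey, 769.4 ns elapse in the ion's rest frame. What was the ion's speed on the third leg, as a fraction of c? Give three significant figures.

β = 0.809

Leg 1: γ = 1/√(1 − 0.945²) = 1/√0.1070 = 3.057; τ_1 = 785.8/3.057 = 257.0 ns.
Leg 2: γ = 1/√(1 − 0.904²) = 1/√0.1828 = 2.339; τ_2 = 591.0/2.339 = 252.7 ns.
Leg 3: speed unknown; τ_3 = 441.9/γ_3.
Total proper time: 257.0 + 252.7 + τ_3 = 769.4, so τ_3 = 769.4 − 509.7 = 259.7 ns.
γ_3 = 441.9/259.7 = 1.701; β = √(1 − 1/γ²) = √0.6546.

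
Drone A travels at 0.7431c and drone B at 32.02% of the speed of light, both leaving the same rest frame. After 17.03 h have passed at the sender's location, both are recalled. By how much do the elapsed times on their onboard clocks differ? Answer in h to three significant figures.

|τ_A − τ_B| = 4.74 h

A: γ = 1/√(1 − 0.7431²) = 1/√0.4478 = 1.494; τ_A = 17.03/1.494 = 11.40 h.
B: β = 0.3202; γ = 1/√(1 − 0.3202²) = 1/√0.8975 = 1.056; τ_B = 17.03/1.056 = 16.13 h.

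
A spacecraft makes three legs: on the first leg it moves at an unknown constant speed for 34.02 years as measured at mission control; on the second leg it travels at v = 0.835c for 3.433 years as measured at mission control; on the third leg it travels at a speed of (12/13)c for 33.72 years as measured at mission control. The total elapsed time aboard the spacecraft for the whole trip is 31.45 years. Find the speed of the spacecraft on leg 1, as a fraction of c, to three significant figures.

β = 0.873

Leg 1: speed unknown; τ_1 = 34.02/γ_1.
Leg 2: γ = 1/√(1 − 0.835²) = 1/√0.3028 = 1.817; τ_2 = 3.433/1.817 = 1.889 years.
Leg 3: γ = 1/√(1 − (12/13)²) = 13/5 = 2.600; τ_3 = 33.72/2.600 = 12.97 years.
Total proper time: τ_1 + 1.889 + 12.97 = 31.45, so τ_1 = 31.45 − 14.86 = 16.59 years.
γ_1 = 34.02/16.59 = 2.050; β = √(1 − 1/γ²) = √0.7621.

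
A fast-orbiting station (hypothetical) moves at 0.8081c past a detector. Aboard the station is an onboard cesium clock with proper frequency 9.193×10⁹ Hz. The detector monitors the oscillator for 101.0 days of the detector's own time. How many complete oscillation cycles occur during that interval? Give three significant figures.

N = 4.73×10¹⁶

γ = 1/√(1 − 0.8081²) = 1/√0.3470 = 1.698
During 101.0 days of lab time, the oscillator's proper time advances by τ = Δt/γ = 101.0/1.698 = 59.49 days = 5.140×10⁶ s.
N = f × τ = 9.193×10⁹ × 5.140×10⁶ = 4.725×10¹⁶.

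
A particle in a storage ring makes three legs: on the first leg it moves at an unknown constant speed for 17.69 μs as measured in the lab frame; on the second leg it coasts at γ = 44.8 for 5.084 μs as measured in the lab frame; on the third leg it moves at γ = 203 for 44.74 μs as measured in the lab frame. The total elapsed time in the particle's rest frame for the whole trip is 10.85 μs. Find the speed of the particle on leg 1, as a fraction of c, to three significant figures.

Leg 1: speed unknown; τ_1 = 17.69/γ_1.
Leg 2: γ = 44.8; τ_2 = 5.084/44.80 = 0.1135 μs.
Leg 3: γ = 203; τ_3 = 44.74/203.0 = 0.2204 μs.
Total proper time: τ_1 + 0.1135 + 0.2204 = 10.85, so τ_1 = 10.85 − 0.3339 = 10.52 μs.
γ_1 = 17.69/10.52 = 1.682; β = √(1 − 1/γ²) = √0.6466.

β = 0.804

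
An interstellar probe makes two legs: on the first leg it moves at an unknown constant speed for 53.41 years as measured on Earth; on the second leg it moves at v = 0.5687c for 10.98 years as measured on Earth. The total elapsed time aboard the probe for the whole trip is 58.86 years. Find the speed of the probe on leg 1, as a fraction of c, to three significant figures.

Leg 1: speed unknown; τ_1 = 53.41/γ_1.
Leg 2: γ = 1/√(1 − 0.5687²) = 1/√0.6766 = 1.216; τ_2 = 10.98/1.216 = 9.032 years.
Total proper time: τ_1 + 9.032 = 58.86, so τ_1 = 58.86 − 9.032 = 49.83 years.
γ_1 = 53.41/49.83 = 1.072; β = √(1 − 1/γ²) = √0.1296.

β = 0.360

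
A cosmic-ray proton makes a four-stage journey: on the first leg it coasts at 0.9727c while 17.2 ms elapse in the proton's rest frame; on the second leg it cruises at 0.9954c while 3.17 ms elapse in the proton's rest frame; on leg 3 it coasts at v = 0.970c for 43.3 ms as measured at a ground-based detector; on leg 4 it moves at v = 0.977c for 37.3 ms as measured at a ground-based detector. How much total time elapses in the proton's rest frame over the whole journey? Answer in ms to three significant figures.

Leg 1: 17.2 ms is already measured in the proton's rest frame.
Leg 2: 3.17 ms is already measured in the proton's rest frame.
Leg 3: γ = 1/√(1 − 0.970²) = 1/√0.05910 = 4.113; τ_3 = 43.3/4.113 = 10.53 ms.
Leg 4: γ = 1/√(1 − 0.977²) = 1/√0.04547 = 4.690; τ_4 = 37.3/4.690 = 7.954 ms.
Total: 17.20 + 3.170 + 10.53 + 7.954 ms.

τ = 38.9 ms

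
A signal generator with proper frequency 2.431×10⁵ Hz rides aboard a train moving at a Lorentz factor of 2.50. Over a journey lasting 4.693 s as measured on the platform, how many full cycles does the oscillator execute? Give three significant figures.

N = 4.56×10⁵

γ = 2.50
The oscillator's own cycle count is N = f × τ where τ is the proper time on the train. τ = Δt/γ = 4.693/2.500 = 1.877 s = 1.877×10⁰ s.
N = 2.431×10⁵ × 1.877×10⁰ = 4.563×10⁵.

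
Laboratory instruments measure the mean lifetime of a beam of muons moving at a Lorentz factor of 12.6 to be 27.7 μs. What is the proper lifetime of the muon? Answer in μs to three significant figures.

τ₀ = 2.20 μs

γ = 12.6
The lab-frame lifetime is the dilated interval; the proper lifetime is τ₀ = Δt/γ = 27.7/12.60 μs.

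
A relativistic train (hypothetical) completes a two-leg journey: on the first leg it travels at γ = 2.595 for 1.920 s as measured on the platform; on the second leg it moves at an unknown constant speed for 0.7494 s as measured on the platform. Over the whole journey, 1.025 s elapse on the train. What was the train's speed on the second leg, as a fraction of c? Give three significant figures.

β = 0.925

Leg 1: γ = 2.595; τ_1 = 1.920/2.595 = 0.7399 s.
Leg 2: speed unknown; τ_2 = 0.7494/γ_2.
Total proper time: 0.7399 + τ_2 = 1.025, so τ_2 = 1.025 − 0.7399 = 0.2851 s.
γ_2 = 0.7494/0.2851 = 2.628; β = √(1 − 1/γ²) = √0.8553.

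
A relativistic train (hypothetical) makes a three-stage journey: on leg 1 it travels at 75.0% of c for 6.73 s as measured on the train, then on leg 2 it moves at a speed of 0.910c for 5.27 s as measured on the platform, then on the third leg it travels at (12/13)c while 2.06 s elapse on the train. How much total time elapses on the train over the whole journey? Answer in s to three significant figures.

τ = 11.0 s

Leg 1: 6.73 s is already measured on the train.
Leg 2: γ = 1/√(1 − 0.910²) = 1/√0.1719 = 2.412; τ_2 = 5.27/2.412 = 2.185 s.
Leg 3: 2.06 s is already measured on the train.
Total: 6.730 + 2.185 + 2.060 s.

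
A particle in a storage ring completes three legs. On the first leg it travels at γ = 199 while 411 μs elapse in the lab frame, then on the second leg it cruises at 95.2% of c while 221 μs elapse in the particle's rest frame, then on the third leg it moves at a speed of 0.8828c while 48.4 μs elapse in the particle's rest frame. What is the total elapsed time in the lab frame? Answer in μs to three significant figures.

Leg 1: 411 μs is already measured in the lab frame.
Leg 2: β = 0.952; γ = 1/√(1 − 0.952²) = 1/√0.09370 = 3.267; Δt_2 = 3.267 × 221 = 722.0 μs.
Leg 3: γ = 1/√(1 − 0.8828²) = 1/√0.2207 = 2.129; Δt_3 = 2.129 × 48.4 = 103.0 μs.
Total: 411.0 + 722.0 + 103.0 μs.

Δt = 1240 μs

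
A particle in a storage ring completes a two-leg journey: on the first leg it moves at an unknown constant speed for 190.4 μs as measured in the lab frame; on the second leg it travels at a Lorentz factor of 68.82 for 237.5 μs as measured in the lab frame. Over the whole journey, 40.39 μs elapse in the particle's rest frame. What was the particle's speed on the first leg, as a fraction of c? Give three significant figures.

Leg 1: speed unknown; τ_1 = 190.4/γ_1.
Leg 2: γ = 68.82; τ_2 = 237.5/68.82 = 3.451 μs.
Total proper time: τ_1 + 3.451 = 40.39, so τ_1 = 40.39 − 3.451 = 36.94 μs.
γ_1 = 190.4/36.94 = 5.154; β = √(1 − 1/γ²) = √0.9624.

β = 0.981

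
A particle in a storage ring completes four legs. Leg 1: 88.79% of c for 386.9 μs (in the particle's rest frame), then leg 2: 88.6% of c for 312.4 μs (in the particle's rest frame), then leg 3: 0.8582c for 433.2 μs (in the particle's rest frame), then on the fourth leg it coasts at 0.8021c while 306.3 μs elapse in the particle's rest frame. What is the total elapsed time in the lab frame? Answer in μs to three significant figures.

Δt = 2870 μs

Leg 1: β = 0.8879; γ = 1/√(1 − 0.8879²) = 1/√0.2116 = 2.174; Δt_1 = 2.174 × 386.9 = 841.0 μs.
Leg 2: β = 0.886; γ = 1/√(1 − 0.886²) = 1/√0.2150 = 2.157; Δt_2 = 2.157 × 312.4 = 673.7 μs.
Leg 3: γ = 1/√(1 − 0.8582²) = 1/√0.2635 = 1.948; Δt_3 = 1.948 × 433.2 = 843.9 μs.
Leg 4: γ = 1/√(1 − 0.8021²) = 1/√0.3566 = 1.675; Δt_4 = 1.675 × 306.3 = 512.9 μs.
Total: 841.0 + 673.7 + 843.9 + 512.9 μs.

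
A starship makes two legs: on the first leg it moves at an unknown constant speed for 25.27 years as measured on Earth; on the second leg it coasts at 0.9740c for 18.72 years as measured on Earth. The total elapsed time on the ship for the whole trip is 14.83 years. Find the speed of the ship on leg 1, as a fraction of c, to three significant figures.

β = 0.908

Leg 1: speed unknown; τ_1 = 25.27/γ_1.
Leg 2: γ = 1/√(1 − 0.9740²) = 1/√0.05132 = 4.414; τ_2 = 18.72/4.414 = 4.241 years.
Total proper time: τ_1 + 4.241 = 14.83, so τ_1 = 14.83 − 4.241 = 10.59 years.
γ_1 = 25.27/10.59 = 2.386; β = √(1 − 1/γ²) = √0.8244.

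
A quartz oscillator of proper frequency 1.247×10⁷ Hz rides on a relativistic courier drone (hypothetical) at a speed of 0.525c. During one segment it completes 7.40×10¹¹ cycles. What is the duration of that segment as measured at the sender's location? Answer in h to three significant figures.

γ = 1/√(1 − 0.525²) = 1/√0.7244 = 1.175
Proper time for N cycles: τ = N/f = 7.40×10¹¹/(1.247×10⁷) = 5.934×10⁴ s = 16.48 h.
Lab-frame duration Δt = γτ = 1.175 × 16.48 = 19.37 h.

Δt = 19.4 h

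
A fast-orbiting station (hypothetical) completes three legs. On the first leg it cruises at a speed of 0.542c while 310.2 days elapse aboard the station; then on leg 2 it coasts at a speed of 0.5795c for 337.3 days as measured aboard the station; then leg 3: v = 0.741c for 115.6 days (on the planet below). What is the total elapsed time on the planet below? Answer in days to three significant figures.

Δt = 899 days

Leg 1: γ = 1/√(1 − 0.542²) = 1/√0.7062 = 1.190; Δt_1 = 1.190 × 310.2 = 369.1 days.
Leg 2: γ = 1/√(1 − 0.5795²) = 1/√0.6642 = 1.227; Δt_2 = 1.227 × 337.3 = 413.9 days.
Leg 3: 115.6 days is already measured on the planet below.
Total: 369.1 + 413.9 + 115.6 days.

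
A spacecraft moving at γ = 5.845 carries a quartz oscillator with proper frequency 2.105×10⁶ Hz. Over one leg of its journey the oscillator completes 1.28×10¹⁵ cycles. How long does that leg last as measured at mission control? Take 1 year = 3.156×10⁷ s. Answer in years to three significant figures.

γ = 5.845
Proper time for N cycles: τ = N/f = 1.28×10¹⁵/(2.105×10⁶) = 6.081×10⁸ s = 19.27 years.
Lab-frame duration Δt = γτ = 5.845 × 19.27 = 112.6 years.

Δt = 113 years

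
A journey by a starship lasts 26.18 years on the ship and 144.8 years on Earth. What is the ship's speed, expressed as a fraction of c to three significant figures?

The proper time is measured on the ship (both events occur at the ship's location); Δt is measured on Earth. γ = Δt/τ = 144.8/26.18 = 5.531.
β = √(1 − 1/γ²) = √(1 − 0.03269) = √0.9673

β = 0.984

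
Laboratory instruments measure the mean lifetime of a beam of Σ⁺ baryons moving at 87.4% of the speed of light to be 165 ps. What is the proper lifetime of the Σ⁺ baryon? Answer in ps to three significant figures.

τ₀ = 80.2 ps

β = 0.874; γ = 1/√(1 − 0.874²) = 1/√0.2361 = 2.058
The lab-frame lifetime is the dilated interval; the proper lifetime is τ₀ = Δt/γ = 165/2.058 ps.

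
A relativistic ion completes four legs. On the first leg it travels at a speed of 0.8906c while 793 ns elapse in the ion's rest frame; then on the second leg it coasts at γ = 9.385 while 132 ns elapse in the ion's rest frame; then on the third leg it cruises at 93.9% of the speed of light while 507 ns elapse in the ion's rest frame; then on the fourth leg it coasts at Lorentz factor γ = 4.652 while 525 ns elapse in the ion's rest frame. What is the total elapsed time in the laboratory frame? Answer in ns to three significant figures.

Δt = 6900 ns

Leg 1: γ = 1/√(1 − 0.8906²) = 1/√0.2068 = 2.199; Δt_1 = 2.199 × 793 = 1744 ns.
Leg 2: γ = 9.385; Δt_2 = 9.385 × 132 = 1239 ns.
Leg 3: β = 0.939; γ = 1/√(1 − 0.939²) = 1/√0.1183 = 2.908; Δt_3 = 2.908 × 507 = 1474 ns.
Leg 4: γ = 4.652; Δt_4 = 4.652 × 525 = 2442 ns.
Total: 1744 + 1239 + 1474 + 2442 ns.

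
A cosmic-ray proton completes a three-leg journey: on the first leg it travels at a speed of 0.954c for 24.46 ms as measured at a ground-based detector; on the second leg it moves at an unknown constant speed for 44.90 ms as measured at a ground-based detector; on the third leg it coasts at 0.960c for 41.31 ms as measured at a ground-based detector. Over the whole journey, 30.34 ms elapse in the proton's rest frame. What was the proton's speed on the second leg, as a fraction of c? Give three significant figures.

Leg 1: γ = 1/√(1 − 0.954²) = 1/√0.08988 = 3.335; τ_1 = 24.46/3.335 = 7.333 ms.
Leg 2: speed unknown; τ_2 = 44.90/γ_2.
Leg 3: γ = 1/√(1 − 0.960²) = 25/7 ≈ 3.571; τ_3 = 41.31/3.571 = 11.57 ms.
Total proper time: 7.333 + τ_2 + 11.57 = 30.34, so τ_2 = 30.34 − 18.90 = 11.44 ms.
γ_2 = 44.90/11.44 = 3.925; β = √(1 − 1/γ²) = √0.9351.

β = 0.967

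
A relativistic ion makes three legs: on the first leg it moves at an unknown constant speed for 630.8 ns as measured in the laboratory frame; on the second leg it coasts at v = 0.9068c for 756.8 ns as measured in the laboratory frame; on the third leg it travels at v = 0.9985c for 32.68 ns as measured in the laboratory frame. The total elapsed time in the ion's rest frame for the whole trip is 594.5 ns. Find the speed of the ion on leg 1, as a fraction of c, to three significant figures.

β = 0.901

Leg 1: speed unknown; τ_1 = 630.8/γ_1.
Leg 2: γ = 1/√(1 − 0.9068²) = 1/√0.1777 = 2.372; τ_2 = 756.8/2.372 = 319.0 ns.
Leg 3: γ = 1/√(1 − 0.9985²) = 1/√0.002998 = 18.26; τ_3 = 32.68/18.26 = 1.789 ns.
Total proper time: τ_1 + 319.0 + 1.789 = 594.5, so τ_1 = 594.5 − 320.8 = 273.7 ns.
γ_1 = 630.8/273.7 = 2.305; β = √(1 − 1/γ²) = √0.8118.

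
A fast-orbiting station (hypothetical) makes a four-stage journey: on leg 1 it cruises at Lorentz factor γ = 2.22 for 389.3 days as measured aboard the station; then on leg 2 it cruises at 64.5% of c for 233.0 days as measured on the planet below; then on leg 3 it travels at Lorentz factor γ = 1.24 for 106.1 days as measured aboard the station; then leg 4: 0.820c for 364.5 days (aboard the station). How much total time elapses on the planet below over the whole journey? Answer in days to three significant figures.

Δt = 1870 days

Leg 1: γ = 2.22; Δt_1 = 2.220 × 389.3 = 864.2 days.
Leg 2: 233.0 days is already measured on the planet below.
Leg 3: γ = 1.24; Δt_3 = 1.240 × 106.1 = 131.6 days.
Leg 4: γ = 1/√(1 − 0.820²) = 1/√0.3276 = 1.747; Δt_4 = 1.747 × 364.5 = 636.8 days.
Total: 864.2 + 233.0 + 131.6 + 636.8 days.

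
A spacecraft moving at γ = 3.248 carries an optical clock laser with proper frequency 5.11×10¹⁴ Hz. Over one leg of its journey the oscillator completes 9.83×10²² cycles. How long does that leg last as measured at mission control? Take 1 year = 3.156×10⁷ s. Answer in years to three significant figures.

Δt = 19.8 years

γ = 3.248
Proper time for N cycles: τ = N/f = 9.83×10²²/(5.11×10¹⁴) = 1.924×10⁸ s = 6.095 years.
Lab-frame duration Δt = γτ = 3.248 × 6.095 = 19.80 years.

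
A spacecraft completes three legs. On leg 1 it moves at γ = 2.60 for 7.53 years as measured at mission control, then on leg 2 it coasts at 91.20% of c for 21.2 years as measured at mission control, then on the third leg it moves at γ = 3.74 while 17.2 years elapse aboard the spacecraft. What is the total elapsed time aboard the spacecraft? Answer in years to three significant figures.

τ = 28.8 years

Leg 1: γ = 2.60; τ_1 = 7.53/2.600 = 2.896 years.
Leg 2: β = 0.9120; γ = 1/√(1 − 0.9120²) = 1/√0.1683 = 2.438; τ_2 = 21.2/2.438 = 8.696 years.
Leg 3: 17.2 years is already measured aboard the spacecraft.
Total: 2.896 + 8.696 + 17.20 years.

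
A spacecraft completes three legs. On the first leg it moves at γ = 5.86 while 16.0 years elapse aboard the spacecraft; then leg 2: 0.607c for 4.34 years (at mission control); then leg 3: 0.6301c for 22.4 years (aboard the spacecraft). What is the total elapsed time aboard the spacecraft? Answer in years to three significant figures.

Leg 1: 16.0 years is already measured aboard the spacecraft.
Leg 2: γ = 1/√(1 − 0.607²) = 1/√0.6316 = 1.258; τ_2 = 4.34/1.258 = 3.449 years.
Leg 3: 22.4 years is already measured aboard the spacecraft.
Total: 16.00 + 3.449 + 22.40 years.

τ = 41.8 years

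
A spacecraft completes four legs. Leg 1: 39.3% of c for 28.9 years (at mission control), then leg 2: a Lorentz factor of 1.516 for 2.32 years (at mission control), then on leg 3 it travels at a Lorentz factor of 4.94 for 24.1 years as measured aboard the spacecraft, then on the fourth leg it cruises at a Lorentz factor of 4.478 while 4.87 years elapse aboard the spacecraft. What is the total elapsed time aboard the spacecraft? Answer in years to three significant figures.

Leg 1: β = 0.393; γ = 1/√(1 − 0.393²) = 1/√0.8456 = 1.088; τ_1 = 28.9/1.088 = 26.57 years.
Leg 2: γ = 1.516; τ_2 = 2.32/1.516 = 1.530 years.
Leg 3: 24.1 years is already measured aboard the spacecraft.
Leg 4: 4.87 years is already measured aboard the spacecraft.
Total: 26.57 + 1.530 + 24.10 + 4.870 years.

τ = 57.1 years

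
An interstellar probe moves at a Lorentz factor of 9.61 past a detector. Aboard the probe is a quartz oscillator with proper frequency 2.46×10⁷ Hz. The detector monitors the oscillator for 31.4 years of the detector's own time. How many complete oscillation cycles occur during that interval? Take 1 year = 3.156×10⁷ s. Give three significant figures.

γ = 9.61
During 31.4 years of lab time, the oscillator's proper time advances by τ = Δt/γ = 31.4/9.610 = 3.267 years = 1.031×10⁸ s.
N = f × τ = 2.46×10⁷ × 1.031×10⁸ = 2.537×10¹⁵.

N = 2.54×10¹⁵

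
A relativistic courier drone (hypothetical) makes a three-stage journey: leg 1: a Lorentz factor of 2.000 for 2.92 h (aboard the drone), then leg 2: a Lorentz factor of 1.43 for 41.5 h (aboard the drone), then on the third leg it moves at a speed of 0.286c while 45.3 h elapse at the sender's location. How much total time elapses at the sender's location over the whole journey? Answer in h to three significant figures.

Δt = 110 h

Leg 1: γ = 2.000; Δt_1 = 2.000 × 2.92 = 5.840 h.
Leg 2: γ = 1.43; Δt_2 = 1.430 × 41.5 = 59.34 h.
Leg 3: 45.3 h is already measured at the sender's location.
Total: 5.840 + 59.34 + 45.30 h.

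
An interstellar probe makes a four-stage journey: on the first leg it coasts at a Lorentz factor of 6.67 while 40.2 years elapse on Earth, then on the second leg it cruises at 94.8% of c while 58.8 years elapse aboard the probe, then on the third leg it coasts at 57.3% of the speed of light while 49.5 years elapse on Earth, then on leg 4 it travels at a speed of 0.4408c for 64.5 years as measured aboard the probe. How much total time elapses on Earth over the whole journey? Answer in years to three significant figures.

Leg 1: 40.2 years is already measured on Earth.
Leg 2: β = 0.948; γ = 1/√(1 − 0.948²) = 1/√0.1013 = 3.142; Δt_2 = 3.142 × 58.8 = 184.7 years.
Leg 3: 49.5 years is already measured on Earth.
Leg 4: γ = 1/√(1 − 0.4408²) = 1/√0.8057 = 1.114; Δt_4 = 1.114 × 64.5 = 71.86 years.
Total: 40.20 + 184.7 + 49.50 + 71.86 years.

Δt = 346 years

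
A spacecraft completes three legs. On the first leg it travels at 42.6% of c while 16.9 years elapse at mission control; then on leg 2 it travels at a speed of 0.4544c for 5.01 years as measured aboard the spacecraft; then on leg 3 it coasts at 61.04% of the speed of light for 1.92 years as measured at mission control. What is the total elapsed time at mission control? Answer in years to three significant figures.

Δt = 24.4 years

Leg 1: 16.9 years is already measured at mission control.
Leg 2: γ = 1/√(1 − 0.4544²) = 1/√0.7935 = 1.123; Δt_2 = 1.123 × 5.01 = 5.624 years.
Leg 3: 1.92 years is already measured at mission control.
Total: 16.90 + 5.624 + 1.920 years.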